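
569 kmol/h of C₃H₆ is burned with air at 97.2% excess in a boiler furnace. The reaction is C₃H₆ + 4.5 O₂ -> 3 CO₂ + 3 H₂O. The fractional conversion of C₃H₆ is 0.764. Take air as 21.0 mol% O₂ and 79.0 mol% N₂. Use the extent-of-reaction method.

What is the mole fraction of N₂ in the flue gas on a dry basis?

0.807

Stoichiometric O₂ = 4.5 × 569 = 2560 kmol/h; O₂ fed = 2560 × 1.972 = 5049 kmol/h.
N₂ fed = 5049 × 79/21 = 19000 kmol/h.
Fuel reacted = 0.764 × 569 → ξ = 434.7 kmol/h.
Outlet (n = n₀ + ν ξ):
  C₃H₆: 569 − 1(434.7) = 134.3
  O₂: 5049 − 4.5(434.7) = 3093
  N₂: 19000 (inert)
  CO₂: 0 + 3(434.7) = 1304
  H₂O: 0 + 3(434.7) = 1304
Dry total = 23530 kmol/h; y_N₂ (dry) = 19000 / 23530 = 0.8074.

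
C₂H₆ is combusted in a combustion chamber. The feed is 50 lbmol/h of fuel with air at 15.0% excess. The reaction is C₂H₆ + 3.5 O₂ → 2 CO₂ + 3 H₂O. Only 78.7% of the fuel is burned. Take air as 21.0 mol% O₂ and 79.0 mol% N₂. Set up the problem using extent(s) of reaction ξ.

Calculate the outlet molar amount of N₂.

757 lbmol/h

Stoichiometric O₂ = 3.5 × 50 = 175 lbmol/h; O₂ fed = 175 × 1.150 = 201.2 lbmol/h.
N₂ fed = 201.2 × 79/21 = 757.1 lbmol/h.
Fuel reacted = 0.787 × 50 → ξ = 39.35 lbmol/h.
Outlet (n = n₀ + ν ξ):
  C₂H₆: 50 − 1(39.35) = 10.65
  O₂: 201.2 − 3.5(39.35) = 63.52
  N₂: 757.1 (inert)
  CO₂: 0 + 2(39.35) = 78.7
  H₂O: 0 + 3(39.35) = 118.1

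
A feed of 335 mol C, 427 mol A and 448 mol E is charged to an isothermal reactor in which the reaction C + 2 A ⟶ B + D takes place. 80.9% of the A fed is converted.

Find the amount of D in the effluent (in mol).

173 mol

A reacted = 0.809 × 427 = 345.4 mol; ν_A = −2, so ξ = 345.4/2 = 172.7 mol.
Outlet amounts (n = n₀ + ν ξ):
  C: 335 − 1(172.7) = 162.3
  A: 427 − 2(172.7) = 81.56
  B: 0 + 1(172.7) = 172.7
  D: 0 + 1(172.7) = 172.7
  E: 448 (inert)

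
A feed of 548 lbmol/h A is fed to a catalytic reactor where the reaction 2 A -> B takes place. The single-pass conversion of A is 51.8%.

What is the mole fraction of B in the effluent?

A reacted = 0.518 × 548 = 283.9 lbmol/h; ν_A = −2, so ξ = 283.9/2 = 141.9 lbmol/h.
Outlet amounts (n = n₀ + ν ξ):
  A: 548 − 2(141.9) = 264.1
  B: 0 + 1(141.9) = 141.9
Total out = 406.1 lbmol/h; y_B = 141.9 / 406.1 = 0.3495.

0.35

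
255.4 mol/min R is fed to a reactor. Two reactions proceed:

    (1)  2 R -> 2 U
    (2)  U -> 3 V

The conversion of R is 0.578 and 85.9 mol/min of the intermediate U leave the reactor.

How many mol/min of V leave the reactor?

185 mol/min

Conversion of R: R consumed = 2ξ₁ = 0.578 × 255.4 → ξ₁ = 73.81 mol/min.
U balance: n_U = 0 + 2ξ₁ − 1ξ₂ = 85.9 → ξ₂ = (2·73.81 − 85.9)/1 = 61.72 mol/min.
Outlet amounts (n = n₀ + Σ ν·ξ):
  R: 255.4 − 2(73.81) = 107.8
  U: 0 + 2(73.81) − 1(61.72) = 85.9
  V: 0 + 3(61.72) = 185.2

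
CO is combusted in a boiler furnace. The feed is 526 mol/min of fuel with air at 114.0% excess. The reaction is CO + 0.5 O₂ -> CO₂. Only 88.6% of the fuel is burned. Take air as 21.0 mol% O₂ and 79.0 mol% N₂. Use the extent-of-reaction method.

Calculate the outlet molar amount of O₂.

330 mol/min

Stoichiometric O₂ = 0.5 × 526 = 263 mol/min; O₂ fed = 263 × 2.140 = 562.8 mol/min.
N₂ fed = 562.8 × 79/21 = 2117 mol/min.
Fuel reacted = 0.886 × 526 → ξ = 466 mol/min.
Outlet (n = n₀ + ν ξ):
  CO: 526 − 1(466) = 59.96
  O₂: 562.8 − 0.5(466) = 329.8
  N₂: 2117 (inert)
  CO₂: 0 + 1(466) = 466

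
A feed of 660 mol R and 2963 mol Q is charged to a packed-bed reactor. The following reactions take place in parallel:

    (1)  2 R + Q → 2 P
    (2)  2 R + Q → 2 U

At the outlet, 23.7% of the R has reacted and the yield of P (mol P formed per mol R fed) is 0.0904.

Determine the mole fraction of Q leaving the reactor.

Yield of P: 2ξ₁ / 660 = 0.0904 → ξ₁ = 29.83 mol.
Conversion of R: 2ξ₁ + 2ξ₂ = 0.237 × 660 = 156.4 → ξ₂ = 48.38 mol.
Outlet amounts (n = n₀ + Σ ν·ξ):
  R: 660 − 2(29.83) − 2(48.38) = 503.6
  Q: 2963 − 1(29.83) − 1(48.38) = 2885
  P: 0 + 2(29.83) = 59.66
  U: 0 + 2(48.38) = 96.76
Total out = 3545 mol; y_Q = 2885 / 3545 = 0.8138.

0.814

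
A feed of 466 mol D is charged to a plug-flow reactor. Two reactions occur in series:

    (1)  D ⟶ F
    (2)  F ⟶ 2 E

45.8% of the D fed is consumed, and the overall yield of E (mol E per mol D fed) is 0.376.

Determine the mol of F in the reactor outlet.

Conversion of D: D consumed = 1ξ₁ = 0.458 × 466 → ξ₁ = 213.4 mol.
Yield of E: 2ξ₂ / 466 = 0.376 → ξ₂ = 87.61 mol.
Outlet amounts (n = n₀ + Σ ν·ξ):
  D: 466 − 1(213.4) = 252.6
  F: 0 + 1(213.4) − 1(87.61) = 125.8
  E: 0 + 2(87.61) = 175.2

126 mol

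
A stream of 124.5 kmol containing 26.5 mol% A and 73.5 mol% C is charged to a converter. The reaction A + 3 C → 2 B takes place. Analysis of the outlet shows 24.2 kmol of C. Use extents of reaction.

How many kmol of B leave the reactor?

For C: n = n₀ − 3ξ → 24.2 = 91.51 − 3ξ, giving ξ = 22.44 kmol.
Outlet amounts (n = n₀ + ν ξ):
  A: 32.99 − 1(22.44) = 10.56
  C: 91.51 − 3(22.44) = 24.2
  B: 0 + 2(22.44) = 44.87

44.9 kmol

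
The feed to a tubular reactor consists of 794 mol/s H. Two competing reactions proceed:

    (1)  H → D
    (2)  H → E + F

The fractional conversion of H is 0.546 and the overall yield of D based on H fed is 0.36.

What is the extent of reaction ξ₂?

Yield of D: 1ξ₁ / 794 = 0.36 → ξ₁ = 285.8 mol/s.
Conversion of H: 1ξ₁ + 1ξ₂ = 0.546 × 794 = 433.5 → ξ₂ = 147.7 mol/s.
Outlet amounts (n = n₀ + Σ ν·ξ):
  H: 794 − 1(285.8) − 1(147.7) = 360.5
  D: 0 + 1(285.8) = 285.8
  E: 0 + 1(147.7) = 147.7
  F: 0 + 1(147.7) = 147.7

ξ₂ = 148 mol/s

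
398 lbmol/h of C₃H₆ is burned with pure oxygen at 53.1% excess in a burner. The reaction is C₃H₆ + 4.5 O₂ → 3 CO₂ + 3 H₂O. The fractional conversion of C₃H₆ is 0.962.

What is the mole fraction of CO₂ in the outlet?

Stoichiometric O₂ = 4.5 × 398 = 1791 lbmol/h; O₂ fed = 1791 × 1.531 = 2742 lbmol/h.
Fuel reacted = 0.962 × 398 → ξ = 382.9 lbmol/h.
Outlet (n = n₀ + ν ξ):
  C₃H₆: 398 − 1(382.9) = 15.12
  O₂: 2742 − 4.5(382.9) = 1019
  CO₂: 0 + 3(382.9) = 1149
  H₂O: 0 + 3(382.9) = 1149
Total out = 3331 lbmol/h; y_CO₂ = 1149 / 3331 = 0.3448.

0.345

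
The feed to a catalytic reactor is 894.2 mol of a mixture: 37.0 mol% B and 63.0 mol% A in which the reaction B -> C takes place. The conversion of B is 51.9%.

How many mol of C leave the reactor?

172 mol

B reacted = 0.519 × 330.9 = 171.7 mol; ν_B = −1, so ξ = 171.7/1 = 171.7 mol.
Outlet amounts (n = n₀ + ν ξ):
  B: 330.9 − 1(171.7) = 159.1
  C: 0 + 1(171.7) = 171.7
  A: 563.3 (inert)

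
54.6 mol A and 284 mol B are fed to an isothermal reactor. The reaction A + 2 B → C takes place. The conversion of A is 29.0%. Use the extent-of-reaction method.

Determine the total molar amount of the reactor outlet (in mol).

A reacted = 0.29 × 54.6 = 15.83 mol; ν_A = −1, so ξ = 15.83/1 = 15.83 mol.
Outlet amounts (n = n₀ + ν ξ):
  A: 54.6 − 1(15.83) = 38.77
  B: 284 − 2(15.83) = 252.3
  C: 0 + 1(15.83) = 15.83
Total out = 38.77 + 252.3 + 15.83 = 306.9 mol.

307 mol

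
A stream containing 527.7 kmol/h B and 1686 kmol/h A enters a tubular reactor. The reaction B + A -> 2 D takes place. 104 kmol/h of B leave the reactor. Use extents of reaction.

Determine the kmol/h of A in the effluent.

1260 kmol/h

For B: n = n₀ − 1ξ → 104 = 527.7 − 1ξ, giving ξ = 423.7 kmol/h.
Outlet amounts (n = n₀ + ν ξ):
  B: 527.7 − 1(423.7) = 104
  A: 1686 − 1(423.7) = 1262
  D: 0 + 2(423.7) = 847.4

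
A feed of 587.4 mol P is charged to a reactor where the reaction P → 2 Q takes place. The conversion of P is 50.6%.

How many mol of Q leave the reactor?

594 mol

P reacted = 0.506 × 587.4 = 297.2 mol; ν_P = −1, so ξ = 297.2/1 = 297.2 mol.
Outlet amounts (n = n₀ + ν ξ):
  P: 587.4 − 1(297.2) = 290.2
  Q: 0 + 2(297.2) = 594.4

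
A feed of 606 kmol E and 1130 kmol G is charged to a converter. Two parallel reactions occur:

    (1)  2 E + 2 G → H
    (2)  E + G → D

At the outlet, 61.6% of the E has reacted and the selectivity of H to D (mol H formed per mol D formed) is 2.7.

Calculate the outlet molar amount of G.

Conversion of E: E consumed = 0.616 × 606 = 373.3 kmol = 2ξ₁ + 1ξ₂.
Selectivity: 1ξ₁ / (1ξ₂) = 2.7 → ξ₁ = 2.7 ξ₂.
Substitute: (2·2.7 + 1) ξ₂ = 373.3 → ξ₂ = 58.33 kmol, ξ₁ = 157.5 kmol.
Outlet amounts (n = n₀ + Σ ν·ξ):
  E: 606 − 2(157.5) − 1(58.33) = 232.7
  G: 1130 − 2(157.5) − 1(58.33) = 756.7
  H: 0 + 1(157.5) = 157.5
  D: 0 + 1(58.33) = 58.33

757 kmol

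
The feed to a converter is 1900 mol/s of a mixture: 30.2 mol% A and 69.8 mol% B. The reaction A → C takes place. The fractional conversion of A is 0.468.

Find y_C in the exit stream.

0.141

A reacted = 0.468 × 573.8 = 268.5 mol/s; ν_A = −1, so ξ = 268.5/1 = 268.5 mol/s.
Outlet amounts (n = n₀ + ν ξ):
  A: 573.8 − 1(268.5) = 305.3
  C: 0 + 1(268.5) = 268.5
  B: 1326 (inert)
Total out = 1900 mol/s; y_C = 268.5 / 1900 = 0.1413.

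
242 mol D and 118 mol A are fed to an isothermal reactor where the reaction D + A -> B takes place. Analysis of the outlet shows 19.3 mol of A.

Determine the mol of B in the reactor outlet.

For A: n = n₀ − 1ξ → 19.3 = 118 − 1ξ, giving ξ = 98.7 mol.
Outlet amounts (n = n₀ + ν ξ):
  D: 242 − 1(98.7) = 143.3
  A: 118 − 1(98.7) = 19.3
  B: 0 + 1(98.7) = 98.7

98.7 mol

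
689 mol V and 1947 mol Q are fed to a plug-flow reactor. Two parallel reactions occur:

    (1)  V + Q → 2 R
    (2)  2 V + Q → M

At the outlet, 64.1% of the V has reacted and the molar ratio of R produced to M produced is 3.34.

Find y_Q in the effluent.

0.679

Conversion of V: V consumed = 0.641 × 689 = 441.6 mol = 1ξ₁ + 2ξ₂.
Selectivity: 2ξ₁ / (1ξ₂) = 3.34 → ξ₁ = 1.67 ξ₂.
Substitute: (1·1.67 + 2) ξ₂ = 441.6 → ξ₂ = 120.3 mol, ξ₁ = 201 mol.
Outlet amounts (n = n₀ + Σ ν·ξ):
  V: 689 − 1(201) − 2(120.3) = 247.4
  Q: 1947 − 1(201) − 1(120.3) = 1626
  R: 0 + 2(201) = 401.9
  M: 0 + 1(120.3) = 120.3
Total out = 2395 mol; y_Q = 1626 / 2395 = 0.6787.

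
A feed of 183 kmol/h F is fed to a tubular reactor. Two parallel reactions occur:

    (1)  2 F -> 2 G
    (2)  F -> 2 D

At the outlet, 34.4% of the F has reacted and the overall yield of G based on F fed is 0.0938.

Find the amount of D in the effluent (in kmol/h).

Yield of G: 2ξ₁ / 183 = 0.0938 → ξ₁ = 8.583 kmol/h.
Conversion of F: 2ξ₁ + 1ξ₂ = 0.344 × 183 = 62.95 → ξ₂ = 45.79 kmol/h.
Outlet amounts (n = n₀ + Σ ν·ξ):
  F: 183 − 2(8.583) − 1(45.79) = 120
  G: 0 + 2(8.583) = 17.17
  D: 0 + 2(45.79) = 91.57

91.6 kmol/h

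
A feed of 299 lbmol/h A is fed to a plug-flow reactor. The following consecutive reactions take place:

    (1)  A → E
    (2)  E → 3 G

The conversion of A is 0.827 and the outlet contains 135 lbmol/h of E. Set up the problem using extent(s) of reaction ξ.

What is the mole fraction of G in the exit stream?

Conversion of A: A consumed = 1ξ₁ = 0.827 × 299 → ξ₁ = 247.3 lbmol/h.
E balance: n_E = 0 + 1ξ₁ − 1ξ₂ = 135 → ξ₂ = (1·247.3 − 135)/1 = 112.3 lbmol/h.
Outlet amounts (n = n₀ + Σ ν·ξ):
  A: 299 − 1(247.3) = 51.73
  E: 0 + 1(247.3) − 1(112.3) = 135
  G: 0 + 3(112.3) = 336.8
Total out = 523.5 lbmol/h; y_G = 336.8 / 523.5 = 0.6433.

0.643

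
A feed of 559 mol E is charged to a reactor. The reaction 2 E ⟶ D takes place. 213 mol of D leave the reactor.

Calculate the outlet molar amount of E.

133 mol

For D: n = n₀ + 1ξ → 213 = 0 + 1ξ, giving ξ = 213 mol.
Outlet amounts (n = n₀ + ν ξ):
  E: 559 − 2(213) = 133
  D: 0 + 1(213) = 213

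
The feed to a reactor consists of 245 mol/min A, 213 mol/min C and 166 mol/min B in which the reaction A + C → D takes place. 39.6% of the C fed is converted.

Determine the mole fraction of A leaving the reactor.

C reacted = 0.396 × 213 = 84.35 mol/min; ν_C = −1, so ξ = 84.35/1 = 84.35 mol/min.
Outlet amounts (n = n₀ + ν ξ):
  A: 245 − 1(84.35) = 160.7
  C: 213 − 1(84.35) = 128.7
  D: 0 + 1(84.35) = 84.35
  B: 166 (inert)
Total out = 539.7 mol/min; y_A = 160.7 / 539.7 = 0.2977.

0.298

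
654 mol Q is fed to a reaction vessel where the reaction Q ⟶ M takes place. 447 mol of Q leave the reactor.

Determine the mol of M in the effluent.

For Q: n = n₀ − 1ξ → 447 = 654 − 1ξ, giving ξ = 207 mol.
Outlet amounts (n = n₀ + ν ξ):
  Q: 654 − 1(207) = 447
  M: 0 + 1(207) = 207

207 mol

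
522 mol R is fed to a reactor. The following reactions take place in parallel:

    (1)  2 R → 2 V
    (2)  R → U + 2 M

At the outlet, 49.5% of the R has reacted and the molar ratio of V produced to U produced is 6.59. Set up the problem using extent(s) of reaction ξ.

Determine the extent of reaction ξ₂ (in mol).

ξ₂ = 34 mol

Conversion of R: R consumed = 0.495 × 522 = 258.4 mol = 2ξ₁ + 1ξ₂.
Selectivity: 2ξ₁ / (1ξ₂) = 6.59 → ξ₁ = 3.295 ξ₂.
Substitute: (2·3.295 + 1) ξ₂ = 258.4 → ξ₂ = 34.04 mol, ξ₁ = 112.2 mol.
Outlet amounts (n = n₀ + Σ ν·ξ):
  R: 522 − 2(112.2) − 1(34.04) = 263.6
  V: 0 + 2(112.2) = 224.3
  U: 0 + 1(34.04) = 34.04
  M: 0 + 2(34.04) = 68.09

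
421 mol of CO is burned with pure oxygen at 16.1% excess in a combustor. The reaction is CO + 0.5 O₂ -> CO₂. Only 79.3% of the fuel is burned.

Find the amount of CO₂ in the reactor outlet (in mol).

334 mol

Stoichiometric O₂ = 0.5 × 421 = 210.5 mol; O₂ fed = 210.5 × 1.161 = 244.4 mol.
Fuel reacted = 0.793 × 421 → ξ = 333.9 mol.
Outlet (n = n₀ + ν ξ):
  CO: 421 − 1(333.9) = 87.15
  O₂: 244.4 − 0.5(333.9) = 77.46
  CO₂: 0 + 1(333.9) = 333.9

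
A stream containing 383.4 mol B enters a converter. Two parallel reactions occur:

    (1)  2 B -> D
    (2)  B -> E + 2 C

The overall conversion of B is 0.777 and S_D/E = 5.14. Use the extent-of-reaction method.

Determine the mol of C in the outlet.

Conversion of B: B consumed = 0.777 × 383.4 = 297.9 mol = 2ξ₁ + 1ξ₂.
Selectivity: 1ξ₁ / (1ξ₂) = 5.14 → ξ₁ = 5.14 ξ₂.
Substitute: (2·5.14 + 1) ξ₂ = 297.9 → ξ₂ = 26.41 mol, ξ₁ = 135.7 mol.
Outlet amounts (n = n₀ + Σ ν·ξ):
  B: 383.4 − 2(135.7) − 1(26.41) = 85.5
  D: 0 + 1(135.7) = 135.7
  E: 0 + 1(26.41) = 26.41
  C: 0 + 2(26.41) = 52.82

52.8 mol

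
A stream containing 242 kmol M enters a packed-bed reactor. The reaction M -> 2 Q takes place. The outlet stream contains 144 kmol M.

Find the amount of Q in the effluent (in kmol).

196 kmol

For M: n = n₀ − 1ξ → 144 = 242 − 1ξ, giving ξ = 98 kmol.
Outlet amounts (n = n₀ + ν ξ):
  M: 242 − 1(98) = 144
  Q: 0 + 2(98) = 196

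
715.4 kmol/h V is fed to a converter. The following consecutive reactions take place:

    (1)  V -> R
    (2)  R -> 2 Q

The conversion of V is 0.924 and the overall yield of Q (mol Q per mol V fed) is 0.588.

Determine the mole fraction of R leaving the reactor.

0.487

Conversion of V: V consumed = 1ξ₁ = 0.924 × 715.4 → ξ₁ = 661 kmol/h.
Yield of Q: 2ξ₂ / 715.4 = 0.588 → ξ₂ = 210.3 kmol/h.
Outlet amounts (n = n₀ + Σ ν·ξ):
  V: 715.4 − 1(661) = 54.37
  R: 0 + 1(661) − 1(210.3) = 450.7
  Q: 0 + 2(210.3) = 420.7
Total out = 925.7 kmol/h; y_R = 450.7 / 925.7 = 0.4869.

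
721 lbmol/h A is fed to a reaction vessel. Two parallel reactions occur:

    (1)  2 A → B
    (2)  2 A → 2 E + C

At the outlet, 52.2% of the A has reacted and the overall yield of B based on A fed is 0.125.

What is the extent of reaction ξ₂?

ξ₂ = 98.1 lbmol/h

Yield of B: 1ξ₁ / 721 = 0.125 → ξ₁ = 90.12 lbmol/h.
Conversion of A: 2ξ₁ + 2ξ₂ = 0.522 × 721 = 376.4 → ξ₂ = 98.06 lbmol/h.
Outlet amounts (n = n₀ + Σ ν·ξ):
  A: 721 − 2(90.12) − 2(98.06) = 344.6
  B: 0 + 1(90.12) = 90.12
  E: 0 + 2(98.06) = 196.1
  C: 0 + 1(98.06) = 98.06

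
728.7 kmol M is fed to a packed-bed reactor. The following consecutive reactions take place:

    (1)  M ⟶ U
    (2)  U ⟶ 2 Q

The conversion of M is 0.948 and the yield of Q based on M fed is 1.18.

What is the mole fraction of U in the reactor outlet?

Conversion of M: M consumed = 1ξ₁ = 0.948 × 728.7 → ξ₁ = 690.8 kmol.
Yield of Q: 2ξ₂ / 728.7 = 1.18 → ξ₂ = 429.9 kmol.
Outlet amounts (n = n₀ + Σ ν·ξ):
  M: 728.7 − 1(690.8) = 37.89
  U: 0 + 1(690.8) − 1(429.9) = 260.9
  Q: 0 + 2(429.9) = 859.9
Total out = 1159 kmol; y_U = 260.9 / 1159 = 0.2252.

0.225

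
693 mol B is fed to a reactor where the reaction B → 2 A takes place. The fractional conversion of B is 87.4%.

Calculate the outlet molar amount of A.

1210 mol

B reacted = 0.874 × 693 = 605.7 mol; ν_B = −1, so ξ = 605.7/1 = 605.7 mol.
Outlet amounts (n = n₀ + ν ξ):
  B: 693 − 1(605.7) = 87.32
  A: 0 + 2(605.7) = 1211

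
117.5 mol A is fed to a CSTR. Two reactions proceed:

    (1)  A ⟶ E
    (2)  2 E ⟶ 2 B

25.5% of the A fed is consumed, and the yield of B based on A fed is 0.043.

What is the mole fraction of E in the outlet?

0.212

Conversion of A: A consumed = 1ξ₁ = 0.255 × 117.5 → ξ₁ = 29.96 mol.
Yield of B: 2ξ₂ / 117.5 = 0.043 → ξ₂ = 2.526 mol.
Outlet amounts (n = n₀ + Σ ν·ξ):
  A: 117.5 − 1(29.96) = 87.54
  E: 0 + 1(29.96) − 2(2.526) = 24.91
  B: 0 + 2(2.526) = 5.052
Total out = 117.5 mol; y_E = 24.91 / 117.5 = 0.212.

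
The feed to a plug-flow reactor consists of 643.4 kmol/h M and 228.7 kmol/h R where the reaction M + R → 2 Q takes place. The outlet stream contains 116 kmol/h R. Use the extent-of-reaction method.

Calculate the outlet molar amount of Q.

For R: n = n₀ − 1ξ → 116 = 228.7 − 1ξ, giving ξ = 112.7 kmol/h.
Outlet amounts (n = n₀ + ν ξ):
  M: 643.4 − 1(112.7) = 530.7
  R: 228.7 − 1(112.7) = 116
  Q: 0 + 2(112.7) = 225.4

225 kmol/h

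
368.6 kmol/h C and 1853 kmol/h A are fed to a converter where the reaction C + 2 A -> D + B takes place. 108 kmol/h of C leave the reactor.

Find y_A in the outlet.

For C: n = n₀ − 1ξ → 108 = 368.6 − 1ξ, giving ξ = 260.6 kmol/h.
Outlet amounts (n = n₀ + ν ξ):
  C: 368.6 − 1(260.6) = 108
  A: 1853 − 2(260.6) = 1332
  D: 0 + 1(260.6) = 260.6
  B: 0 + 1(260.6) = 260.6
Total out = 1961 kmol/h; y_A = 1332 / 1961 = 0.6791.

0.679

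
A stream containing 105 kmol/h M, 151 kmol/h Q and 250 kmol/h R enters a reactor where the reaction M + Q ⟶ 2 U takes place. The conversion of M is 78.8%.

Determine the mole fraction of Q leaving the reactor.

0.135

M reacted = 0.788 × 105 = 82.74 kmol/h; ν_M = −1, so ξ = 82.74/1 = 82.74 kmol/h.
Outlet amounts (n = n₀ + ν ξ):
  M: 105 − 1(82.74) = 22.26
  Q: 151 − 1(82.74) = 68.26
  U: 0 + 2(82.74) = 165.5
  R: 250 (inert)
Total out = 506 kmol/h; y_Q = 68.26 / 506 = 0.1349.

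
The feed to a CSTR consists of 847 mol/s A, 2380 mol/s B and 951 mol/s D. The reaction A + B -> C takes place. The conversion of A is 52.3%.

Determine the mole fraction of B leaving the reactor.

0.519

A reacted = 0.523 × 847 = 443 mol/s; ν_A = −1, so ξ = 443/1 = 443 mol/s.
Outlet amounts (n = n₀ + ν ξ):
  A: 847 − 1(443) = 404
  B: 2380 − 1(443) = 1937
  C: 0 + 1(443) = 443
  D: 951 (inert)
Total out = 3735 mol/s; y_B = 1937 / 3735 = 0.5186.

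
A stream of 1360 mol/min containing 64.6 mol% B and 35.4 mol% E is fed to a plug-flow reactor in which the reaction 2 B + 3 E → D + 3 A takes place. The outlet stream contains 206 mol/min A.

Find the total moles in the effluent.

1290 mol/min

For A: n = n₀ + 3ξ → 206 = 0 + 3ξ, giving ξ = 68.67 mol/min.
Outlet amounts (n = n₀ + ν ξ):
  B: 878.6 − 2(68.67) = 741.2
  E: 481.4 − 3(68.67) = 275.4
  D: 0 + 1(68.67) = 68.67
  A: 0 + 3(68.67) = 206
Total out = 741.2 + 275.4 + 68.67 + 206 = 1291 mol/min.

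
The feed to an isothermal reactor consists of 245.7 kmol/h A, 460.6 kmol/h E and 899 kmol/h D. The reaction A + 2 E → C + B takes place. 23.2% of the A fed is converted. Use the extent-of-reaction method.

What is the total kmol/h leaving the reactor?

1550 kmol/h

A reacted = 0.232 × 245.7 = 57 kmol/h; ν_A = −1, so ξ = 57/1 = 57 kmol/h.
Outlet amounts (n = n₀ + ν ξ):
  A: 245.7 − 1(57) = 188.7
  E: 460.6 − 2(57) = 346.6
  C: 0 + 1(57) = 57
  B: 0 + 1(57) = 57
  D: 899 (inert)
Total out = 188.7 + 346.6 + 57 + 57 + 899 = 1548 kmol/h.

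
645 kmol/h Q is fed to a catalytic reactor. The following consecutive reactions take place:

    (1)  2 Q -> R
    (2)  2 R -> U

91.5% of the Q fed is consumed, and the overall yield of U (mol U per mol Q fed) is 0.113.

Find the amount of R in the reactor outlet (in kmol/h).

Conversion of Q: Q consumed = 2ξ₁ = 0.915 × 645 → ξ₁ = 295.1 kmol/h.
Yield of U: 1ξ₂ / 645 = 0.113 → ξ₂ = 72.89 kmol/h.
Outlet amounts (n = n₀ + Σ ν·ξ):
  Q: 645 − 2(295.1) = 54.82
  R: 0 + 1(295.1) − 2(72.89) = 149.3
  U: 0 + 1(72.89) = 72.89

149 kmol/h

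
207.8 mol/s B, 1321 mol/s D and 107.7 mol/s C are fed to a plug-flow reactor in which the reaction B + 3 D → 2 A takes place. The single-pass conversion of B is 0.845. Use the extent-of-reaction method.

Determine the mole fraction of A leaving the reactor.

0.273

B reacted = 0.845 × 207.8 = 175.6 mol/s; ν_B = −1, so ξ = 175.6/1 = 175.6 mol/s.
Outlet amounts (n = n₀ + ν ξ):
  B: 207.8 − 1(175.6) = 32.21
  D: 1321 − 3(175.6) = 794.2
  A: 0 + 2(175.6) = 351.2
  C: 107.7 (inert)
Total out = 1285 mol/s; y_A = 351.2 / 1285 = 0.2732.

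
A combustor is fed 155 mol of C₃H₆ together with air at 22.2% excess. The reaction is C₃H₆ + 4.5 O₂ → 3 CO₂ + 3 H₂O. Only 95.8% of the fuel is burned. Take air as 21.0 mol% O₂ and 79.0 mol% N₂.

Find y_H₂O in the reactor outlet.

0.104

Stoichiometric O₂ = 4.5 × 155 = 697.5 mol; O₂ fed = 697.5 × 1.222 = 852.3 mol.
N₂ fed = 852.3 × 79/21 = 3206 mol.
Fuel reacted = 0.958 × 155 → ξ = 148.5 mol.
Outlet (n = n₀ + ν ξ):
  C₃H₆: 155 − 1(148.5) = 6.51
  O₂: 852.3 − 4.5(148.5) = 184.1
  N₂: 3206 (inert)
  CO₂: 0 + 3(148.5) = 445.5
  H₂O: 0 + 3(148.5) = 445.5
Total out = 4288 mol; y_H₂O = 445.5 / 4288 = 0.1039.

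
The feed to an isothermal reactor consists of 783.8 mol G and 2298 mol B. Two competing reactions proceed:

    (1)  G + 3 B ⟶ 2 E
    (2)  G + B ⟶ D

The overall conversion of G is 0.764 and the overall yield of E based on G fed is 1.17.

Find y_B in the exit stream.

0.386

Yield of E: 2ξ₁ / 783.8 = 1.17 → ξ₁ = 458.5 mol.
Conversion of G: 1ξ₁ + 1ξ₂ = 0.764 × 783.8 = 598.8 → ξ₂ = 140.3 mol.
Outlet amounts (n = n₀ + Σ ν·ξ):
  G: 783.8 − 1(458.5) − 1(140.3) = 185
  B: 2298 − 3(458.5) − 1(140.3) = 782.1
  E: 0 + 2(458.5) = 917
  D: 0 + 1(140.3) = 140.3
Total out = 2024 mol; y_B = 782.1 / 2024 = 0.3863.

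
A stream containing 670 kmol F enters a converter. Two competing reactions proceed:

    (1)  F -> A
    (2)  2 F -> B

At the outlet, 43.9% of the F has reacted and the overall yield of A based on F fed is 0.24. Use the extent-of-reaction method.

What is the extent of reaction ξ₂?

Yield of A: 1ξ₁ / 670 = 0.24 → ξ₁ = 160.8 kmol.
Conversion of F: 1ξ₁ + 2ξ₂ = 0.439 × 670 = 294.1 → ξ₂ = 66.67 kmol.
Outlet amounts (n = n₀ + Σ ν·ξ):
  F: 670 − 1(160.8) − 2(66.67) = 375.9
  A: 0 + 1(160.8) = 160.8
  B: 0 + 1(66.67) = 66.67

ξ₂ = 66.7 kmol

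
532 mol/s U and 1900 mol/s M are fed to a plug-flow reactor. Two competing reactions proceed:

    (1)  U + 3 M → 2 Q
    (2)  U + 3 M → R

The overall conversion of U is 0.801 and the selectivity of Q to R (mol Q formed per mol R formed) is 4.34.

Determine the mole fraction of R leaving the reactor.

0.093

Conversion of U: U consumed = 0.801 × 532 = 426.1 mol/s = 1ξ₁ + 1ξ₂.
Selectivity: 2ξ₁ / (1ξ₂) = 4.34 → ξ₁ = 2.17 ξ₂.
Substitute: (1·2.17 + 1) ξ₂ = 426.1 → ξ₂ = 134.4 mol/s, ξ₁ = 291.7 mol/s.
Outlet amounts (n = n₀ + Σ ν·ξ):
  U: 532 − 1(291.7) − 1(134.4) = 105.9
  M: 1900 − 3(291.7) − 3(134.4) = 621.6
  Q: 0 + 2(291.7) = 583.4
  R: 0 + 1(134.4) = 134.4
Total out = 1445 mol/s; y_R = 134.4 / 1445 = 0.09301.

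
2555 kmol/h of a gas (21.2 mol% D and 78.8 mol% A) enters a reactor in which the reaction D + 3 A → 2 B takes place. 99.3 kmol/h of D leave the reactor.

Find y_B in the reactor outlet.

0.53

For D: n = n₀ − 1ξ → 99.3 = 541.7 − 1ξ, giving ξ = 442.4 kmol/h.
Outlet amounts (n = n₀ + ν ξ):
  D: 541.7 − 1(442.4) = 99.3
  A: 2013 − 3(442.4) = 686.3
  B: 0 + 2(442.4) = 884.7
Total out = 1670 kmol/h; y_B = 884.7 / 1670 = 0.5297.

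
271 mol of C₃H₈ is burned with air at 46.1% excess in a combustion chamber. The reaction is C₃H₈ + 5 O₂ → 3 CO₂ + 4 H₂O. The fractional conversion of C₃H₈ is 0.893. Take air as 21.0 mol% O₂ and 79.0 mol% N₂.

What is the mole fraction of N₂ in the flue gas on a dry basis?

Stoichiometric O₂ = 5 × 271 = 1355 mol; O₂ fed = 1355 × 1.461 = 1980 mol.
N₂ fed = 1980 × 79/21 = 7447 mol.
Fuel reacted = 0.893 × 271 → ξ = 242 mol.
Outlet (n = n₀ + ν ξ):
  C₃H₈: 271 − 1(242) = 29
  O₂: 1980 − 5(242) = 769.6
  N₂: 7447 (inert)
  CO₂: 0 + 3(242) = 726
  H₂O: 0 + 4(242) = 968
Dry total = 8972 mol; y_N₂ (dry) = 7447 / 8972 = 0.8301.

0.83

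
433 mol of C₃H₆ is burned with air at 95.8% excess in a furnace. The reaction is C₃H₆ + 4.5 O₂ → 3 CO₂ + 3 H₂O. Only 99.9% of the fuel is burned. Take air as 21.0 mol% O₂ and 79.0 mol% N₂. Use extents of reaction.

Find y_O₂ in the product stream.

Stoichiometric O₂ = 4.5 × 433 = 1948 mol; O₂ fed = 1948 × 1.958 = 3815 mol.
N₂ fed = 3815 × 79/21 = 14350 mol.
Fuel reacted = 0.999 × 433 → ξ = 432.6 mol.
Outlet (n = n₀ + ν ξ):
  C₃H₆: 433 − 1(432.6) = 0.433
  O₂: 3815 − 4.5(432.6) = 1869
  N₂: 14350 (inert)
  CO₂: 0 + 3(432.6) = 1298
  H₂O: 0 + 3(432.6) = 1298
Total out = 18820 mol; y_O₂ = 1869 / 18820 = 0.09931.

0.0993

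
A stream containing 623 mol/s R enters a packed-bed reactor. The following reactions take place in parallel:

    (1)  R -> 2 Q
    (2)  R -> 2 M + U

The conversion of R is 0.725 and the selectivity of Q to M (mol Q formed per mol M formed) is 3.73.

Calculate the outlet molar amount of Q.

712 mol/s

Conversion of R: R consumed = 0.725 × 623 = 451.7 mol/s = 1ξ₁ + 1ξ₂.
Selectivity: 2ξ₁ / (2ξ₂) = 3.73 → ξ₁ = 3.73 ξ₂.
Substitute: (1·3.73 + 1) ξ₂ = 451.7 → ξ₂ = 95.49 mol/s, ξ₁ = 356.2 mol/s.
Outlet amounts (n = n₀ + Σ ν·ξ):
  R: 623 − 1(356.2) − 1(95.49) = 171.3
  Q: 0 + 2(356.2) = 712.4
  M: 0 + 2(95.49) = 191
  U: 0 + 1(95.49) = 95.49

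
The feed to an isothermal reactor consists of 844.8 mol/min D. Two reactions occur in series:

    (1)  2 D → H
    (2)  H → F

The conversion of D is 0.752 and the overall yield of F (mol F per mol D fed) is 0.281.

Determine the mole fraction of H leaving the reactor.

Conversion of D: D consumed = 2ξ₁ = 0.752 × 844.8 → ξ₁ = 317.6 mol/min.
Yield of F: 1ξ₂ / 844.8 = 0.281 → ξ₂ = 237.4 mol/min.
Outlet amounts (n = n₀ + Σ ν·ξ):
  D: 844.8 − 2(317.6) = 209.5
  H: 0 + 1(317.6) − 1(237.4) = 80.26
  F: 0 + 1(237.4) = 237.4
Total out = 527.2 mol/min; y_H = 80.26 / 527.2 = 0.1522.

0.152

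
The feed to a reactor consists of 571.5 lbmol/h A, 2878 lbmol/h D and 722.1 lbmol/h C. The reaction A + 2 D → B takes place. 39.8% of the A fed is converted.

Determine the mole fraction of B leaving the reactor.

0.0612

A reacted = 0.398 × 571.5 = 227.5 lbmol/h; ν_A = −1, so ξ = 227.5/1 = 227.5 lbmol/h.
Outlet amounts (n = n₀ + ν ξ):
  A: 571.5 − 1(227.5) = 344
  D: 2878 − 2(227.5) = 2423
  B: 0 + 1(227.5) = 227.5
  C: 722.1 (inert)
Total out = 3717 lbmol/h; y_B = 227.5 / 3717 = 0.0612.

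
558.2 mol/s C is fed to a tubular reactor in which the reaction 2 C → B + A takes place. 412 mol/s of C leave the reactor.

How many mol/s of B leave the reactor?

73.1 mol/s

For C: n = n₀ − 2ξ → 412 = 558.2 − 2ξ, giving ξ = 73.1 mol/s.
Outlet amounts (n = n₀ + ν ξ):
  C: 558.2 − 2(73.1) = 412
  B: 0 + 1(73.1) = 73.1
  A: 0 + 1(73.1) = 73.1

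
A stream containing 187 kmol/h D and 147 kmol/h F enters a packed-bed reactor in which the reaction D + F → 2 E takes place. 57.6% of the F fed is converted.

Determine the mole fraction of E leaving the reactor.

F reacted = 0.576 × 147 = 84.67 kmol/h; ν_F = −1, so ξ = 84.67/1 = 84.67 kmol/h.
Outlet amounts (n = n₀ + ν ξ):
  D: 187 − 1(84.67) = 102.3
  F: 147 − 1(84.67) = 62.33
  E: 0 + 2(84.67) = 169.3
Total out = 334 kmol/h; y_E = 169.3 / 334 = 0.507.

0.507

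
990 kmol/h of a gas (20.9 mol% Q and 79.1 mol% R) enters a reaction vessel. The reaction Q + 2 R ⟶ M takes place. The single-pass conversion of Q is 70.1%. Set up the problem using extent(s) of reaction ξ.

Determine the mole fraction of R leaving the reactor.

Q reacted = 0.701 × 206.9 = 145 kmol/h; ν_Q = −1, so ξ = 145/1 = 145 kmol/h.
Outlet amounts (n = n₀ + ν ξ):
  Q: 206.9 − 1(145) = 61.87
  R: 783.1 − 2(145) = 493
  M: 0 + 1(145) = 145
Total out = 699.9 kmol/h; y_R = 493 / 699.9 = 0.7044.

0.704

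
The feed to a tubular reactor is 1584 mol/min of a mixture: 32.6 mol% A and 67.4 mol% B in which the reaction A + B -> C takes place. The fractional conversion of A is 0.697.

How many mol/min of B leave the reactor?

708 mol/min

A reacted = 0.697 × 516.4 = 359.9 mol/min; ν_A = −1, so ξ = 359.9/1 = 359.9 mol/min.
Outlet amounts (n = n₀ + ν ξ):
  A: 516.4 − 1(359.9) = 156.5
  B: 1068 − 1(359.9) = 707.7
  C: 0 + 1(359.9) = 359.9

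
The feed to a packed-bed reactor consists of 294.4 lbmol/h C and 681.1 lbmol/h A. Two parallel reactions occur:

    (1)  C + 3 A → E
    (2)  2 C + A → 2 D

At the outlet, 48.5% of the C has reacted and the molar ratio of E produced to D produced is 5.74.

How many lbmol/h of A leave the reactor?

Conversion of C: C consumed = 0.485 × 294.4 = 142.8 lbmol/h = 1ξ₁ + 2ξ₂.
Selectivity: 1ξ₁ / (2ξ₂) = 5.74 → ξ₁ = 11.48 ξ₂.
Substitute: (1·11.48 + 2) ξ₂ = 142.8 → ξ₂ = 10.59 lbmol/h, ξ₁ = 121.6 lbmol/h.
Outlet amounts (n = n₀ + Σ ν·ξ):
  C: 294.4 − 1(121.6) − 2(10.59) = 151.6
  A: 681.1 − 3(121.6) − 1(10.59) = 305.7
  E: 0 + 1(121.6) = 121.6
  D: 0 + 2(10.59) = 21.18

306 lbmol/h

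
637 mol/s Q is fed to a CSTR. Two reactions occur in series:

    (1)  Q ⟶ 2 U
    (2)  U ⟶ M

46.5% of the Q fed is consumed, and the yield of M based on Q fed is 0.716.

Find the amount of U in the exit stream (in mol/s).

Conversion of Q: Q consumed = 1ξ₁ = 0.465 × 637 → ξ₁ = 296.2 mol/s.
Yield of M: 1ξ₂ / 637 = 0.716 → ξ₂ = 456.1 mol/s.
Outlet amounts (n = n₀ + Σ ν·ξ):
  Q: 637 − 1(296.2) = 340.8
  U: 0 + 2(296.2) − 1(456.1) = 136.3
  M: 0 + 1(456.1) = 456.1

136 mol/s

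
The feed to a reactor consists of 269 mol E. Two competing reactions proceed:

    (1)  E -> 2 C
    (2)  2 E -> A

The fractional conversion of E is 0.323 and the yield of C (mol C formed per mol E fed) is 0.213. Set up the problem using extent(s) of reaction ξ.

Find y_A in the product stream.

0.108

Yield of C: 2ξ₁ / 269 = 0.213 → ξ₁ = 28.65 mol.
Conversion of E: 1ξ₁ + 2ξ₂ = 0.323 × 269 = 86.89 → ξ₂ = 29.12 mol.
Outlet amounts (n = n₀ + Σ ν·ξ):
  E: 269 − 1(28.65) − 2(29.12) = 182.1
  C: 0 + 2(28.65) = 57.3
  A: 0 + 1(29.12) = 29.12
Total out = 268.5 mol; y_A = 29.12 / 268.5 = 0.1084.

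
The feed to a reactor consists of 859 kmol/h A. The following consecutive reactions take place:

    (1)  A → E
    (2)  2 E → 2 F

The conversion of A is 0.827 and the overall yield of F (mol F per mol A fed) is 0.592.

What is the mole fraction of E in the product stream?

0.235

Conversion of A: A consumed = 1ξ₁ = 0.827 × 859 → ξ₁ = 710.4 kmol/h.
Yield of F: 2ξ₂ / 859 = 0.592 → ξ₂ = 254.3 kmol/h.
Outlet amounts (n = n₀ + Σ ν·ξ):
  A: 859 − 1(710.4) = 148.6
  E: 0 + 1(710.4) − 2(254.3) = 201.9
  F: 0 + 2(254.3) = 508.5
Total out = 859 kmol/h; y_E = 201.9 / 859 = 0.235.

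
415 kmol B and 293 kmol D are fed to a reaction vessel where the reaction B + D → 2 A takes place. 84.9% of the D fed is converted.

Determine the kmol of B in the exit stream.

166 kmol

D reacted = 0.849 × 293 = 248.8 kmol; ν_D = −1, so ξ = 248.8/1 = 248.8 kmol.
Outlet amounts (n = n₀ + ν ξ):
  B: 415 − 1(248.8) = 166.2
  D: 293 − 1(248.8) = 44.24
  A: 0 + 2(248.8) = 497.5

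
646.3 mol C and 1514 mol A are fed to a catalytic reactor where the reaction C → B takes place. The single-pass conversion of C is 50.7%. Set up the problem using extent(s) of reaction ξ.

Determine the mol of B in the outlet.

C reacted = 0.507 × 646.3 = 327.7 mol; ν_C = −1, so ξ = 327.7/1 = 327.7 mol.
Outlet amounts (n = n₀ + ν ξ):
  C: 646.3 − 1(327.7) = 318.6
  B: 0 + 1(327.7) = 327.7
  A: 1514 (inert)

328 mol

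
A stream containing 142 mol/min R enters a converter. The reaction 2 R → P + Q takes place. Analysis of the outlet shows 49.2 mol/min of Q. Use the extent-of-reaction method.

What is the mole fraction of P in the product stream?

For Q: n = n₀ + 1ξ → 49.2 = 0 + 1ξ, giving ξ = 49.2 mol/min.
Outlet amounts (n = n₀ + ν ξ):
  R: 142 − 2(49.2) = 43.6
  P: 0 + 1(49.2) = 49.2
  Q: 0 + 1(49.2) = 49.2
Total out = 142 mol/min; y_P = 49.2 / 142 = 0.3465.

0.346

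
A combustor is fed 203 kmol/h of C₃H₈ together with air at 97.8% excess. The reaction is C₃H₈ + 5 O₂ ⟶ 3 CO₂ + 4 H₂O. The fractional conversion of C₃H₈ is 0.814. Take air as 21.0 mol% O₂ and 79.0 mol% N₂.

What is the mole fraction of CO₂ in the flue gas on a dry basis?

Stoichiometric O₂ = 5 × 203 = 1015 kmol/h; O₂ fed = 1015 × 1.978 = 2008 kmol/h.
N₂ fed = 2008 × 79/21 = 7553 kmol/h.
Fuel reacted = 0.814 × 203 → ξ = 165.2 kmol/h.
Outlet (n = n₀ + ν ξ):
  C₃H₈: 203 − 1(165.2) = 37.76
  O₂: 2008 − 5(165.2) = 1181
  N₂: 7553 (inert)
  CO₂: 0 + 3(165.2) = 495.7
  H₂O: 0 + 4(165.2) = 661
Dry total = 9268 kmol/h; y_CO₂ (dry) = 495.7 / 9268 = 0.05349.

0.0535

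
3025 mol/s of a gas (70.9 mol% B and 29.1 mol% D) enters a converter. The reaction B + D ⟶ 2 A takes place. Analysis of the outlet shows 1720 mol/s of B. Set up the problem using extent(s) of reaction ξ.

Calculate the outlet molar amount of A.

For B: n = n₀ − 1ξ → 1720 = 2145 − 1ξ, giving ξ = 424.7 mol/s.
Outlet amounts (n = n₀ + ν ξ):
  B: 2145 − 1(424.7) = 1720
  D: 880.3 − 1(424.7) = 455.5
  A: 0 + 2(424.7) = 849.5

849 mol/s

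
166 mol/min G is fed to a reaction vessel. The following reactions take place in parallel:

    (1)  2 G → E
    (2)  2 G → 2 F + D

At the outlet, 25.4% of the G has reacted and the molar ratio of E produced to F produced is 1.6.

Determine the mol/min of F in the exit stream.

10 mol/min

Conversion of G: G consumed = 0.254 × 166 = 42.16 mol/min = 2ξ₁ + 2ξ₂.
Selectivity: 1ξ₁ / (2ξ₂) = 1.6 → ξ₁ = 3.2 ξ₂.
Substitute: (2·3.2 + 2) ξ₂ = 42.16 → ξ₂ = 5.02 mol/min, ξ₁ = 16.06 mol/min.
Outlet amounts (n = n₀ + Σ ν·ξ):
  G: 166 − 2(16.06) − 2(5.02) = 123.8
  E: 0 + 1(16.06) = 16.06
  F: 0 + 2(5.02) = 10.04
  D: 0 + 1(5.02) = 5.02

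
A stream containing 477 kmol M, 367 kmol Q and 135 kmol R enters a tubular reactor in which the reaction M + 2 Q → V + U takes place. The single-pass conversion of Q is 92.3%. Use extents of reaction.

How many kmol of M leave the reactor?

308 kmol

Q reacted = 0.923 × 367 = 338.7 kmol; ν_Q = −2, so ξ = 338.7/2 = 169.4 kmol.
Outlet amounts (n = n₀ + ν ξ):
  M: 477 − 1(169.4) = 307.6
  Q: 367 − 2(169.4) = 28.26
  V: 0 + 1(169.4) = 169.4
  U: 0 + 1(169.4) = 169.4
  R: 135 (inert)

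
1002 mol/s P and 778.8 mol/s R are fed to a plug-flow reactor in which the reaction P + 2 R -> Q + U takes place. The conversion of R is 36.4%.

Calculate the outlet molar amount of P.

R reacted = 0.364 × 778.8 = 283.5 mol/s; ν_R = −2, so ξ = 283.5/2 = 141.7 mol/s.
Outlet amounts (n = n₀ + ν ξ):
  P: 1002 − 1(141.7) = 860.3
  R: 778.8 − 2(141.7) = 495.3
  Q: 0 + 1(141.7) = 141.7
  U: 0 + 1(141.7) = 141.7

860 mol/s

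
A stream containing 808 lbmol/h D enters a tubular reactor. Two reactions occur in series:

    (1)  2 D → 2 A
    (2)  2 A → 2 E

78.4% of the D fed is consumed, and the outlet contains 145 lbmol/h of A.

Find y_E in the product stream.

Conversion of D: D consumed = 2ξ₁ = 0.784 × 808 → ξ₁ = 316.7 lbmol/h.
A balance: n_A = 0 + 2ξ₁ − 2ξ₂ = 145 → ξ₂ = (2·316.7 − 145)/2 = 244.2 lbmol/h.
Outlet amounts (n = n₀ + Σ ν·ξ):
  D: 808 − 2(316.7) = 174.5
  A: 0 + 2(316.7) − 2(244.2) = 145
  E: 0 + 2(244.2) = 488.5
Total out = 808 lbmol/h; y_E = 488.5 / 808 = 0.6045.

0.605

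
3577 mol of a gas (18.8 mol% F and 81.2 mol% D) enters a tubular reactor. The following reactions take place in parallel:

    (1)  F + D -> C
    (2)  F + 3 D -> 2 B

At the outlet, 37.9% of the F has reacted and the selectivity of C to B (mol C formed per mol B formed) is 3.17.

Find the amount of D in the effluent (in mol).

Conversion of F: F consumed = 0.379 × 672.5 = 254.9 mol = 1ξ₁ + 1ξ₂.
Selectivity: 1ξ₁ / (2ξ₂) = 3.17 → ξ₁ = 6.34 ξ₂.
Substitute: (1·6.34 + 1) ξ₂ = 254.9 → ξ₂ = 34.72 mol, ξ₁ = 220.1 mol.
Outlet amounts (n = n₀ + Σ ν·ξ):
  F: 672.5 − 1(220.1) − 1(34.72) = 417.6
  D: 2905 − 1(220.1) − 3(34.72) = 2580
  C: 0 + 1(220.1) = 220.1
  B: 0 + 2(34.72) = 69.45

2580 mol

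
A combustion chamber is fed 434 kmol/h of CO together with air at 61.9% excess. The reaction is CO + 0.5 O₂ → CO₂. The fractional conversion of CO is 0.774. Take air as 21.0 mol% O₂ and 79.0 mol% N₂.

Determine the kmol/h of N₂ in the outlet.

1320 kmol/h

Stoichiometric O₂ = 0.5 × 434 = 217 kmol/h; O₂ fed = 217 × 1.619 = 351.3 kmol/h.
N₂ fed = 351.3 × 79/21 = 1322 kmol/h.
Fuel reacted = 0.774 × 434 → ξ = 335.9 kmol/h.
Outlet (n = n₀ + ν ξ):
  CO: 434 − 1(335.9) = 98.08
  O₂: 351.3 − 0.5(335.9) = 183.4
  N₂: 1322 (inert)
  CO₂: 0 + 1(335.9) = 335.9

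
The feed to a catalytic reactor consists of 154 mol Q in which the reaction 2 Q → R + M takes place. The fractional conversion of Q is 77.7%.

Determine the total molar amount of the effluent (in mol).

154 mol

Q reacted = 0.777 × 154 = 119.7 mol; ν_Q = −2, so ξ = 119.7/2 = 59.83 mol.
Outlet amounts (n = n₀ + ν ξ):
  Q: 154 − 2(59.83) = 34.34
  R: 0 + 1(59.83) = 59.83
  M: 0 + 1(59.83) = 59.83
Total out = 34.34 + 59.83 + 59.83 = 154 mol.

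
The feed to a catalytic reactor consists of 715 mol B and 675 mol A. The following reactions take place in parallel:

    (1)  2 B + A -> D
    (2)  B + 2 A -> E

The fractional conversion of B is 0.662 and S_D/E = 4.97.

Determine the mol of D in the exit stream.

Conversion of B: B consumed = 0.662 × 715 = 473.3 mol = 2ξ₁ + 1ξ₂.
Selectivity: 1ξ₁ / (1ξ₂) = 4.97 → ξ₁ = 4.97 ξ₂.
Substitute: (2·4.97 + 1) ξ₂ = 473.3 → ξ₂ = 43.27 mol, ξ₁ = 215 mol.
Outlet amounts (n = n₀ + Σ ν·ξ):
  B: 715 − 2(215) − 1(43.27) = 241.7
  A: 675 − 1(215) − 2(43.27) = 373.4
  D: 0 + 1(215) = 215
  E: 0 + 1(43.27) = 43.27

215 mol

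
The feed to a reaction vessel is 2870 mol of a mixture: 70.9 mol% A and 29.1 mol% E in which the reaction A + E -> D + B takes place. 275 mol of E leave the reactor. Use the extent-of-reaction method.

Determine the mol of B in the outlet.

560 mol

For E: n = n₀ − 1ξ → 275 = 835.2 − 1ξ, giving ξ = 560.2 mol.
Outlet amounts (n = n₀ + ν ξ):
  A: 2035 − 1(560.2) = 1475
  E: 835.2 − 1(560.2) = 275
  D: 0 + 1(560.2) = 560.2
  B: 0 + 1(560.2) = 560.2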